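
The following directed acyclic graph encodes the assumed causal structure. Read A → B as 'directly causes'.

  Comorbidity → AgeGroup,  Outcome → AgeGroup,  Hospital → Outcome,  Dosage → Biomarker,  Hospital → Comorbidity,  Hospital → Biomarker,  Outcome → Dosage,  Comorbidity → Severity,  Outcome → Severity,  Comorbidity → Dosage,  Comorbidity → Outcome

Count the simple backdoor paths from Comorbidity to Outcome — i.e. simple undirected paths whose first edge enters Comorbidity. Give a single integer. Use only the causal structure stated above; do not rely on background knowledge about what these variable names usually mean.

2

A backdoor path from Comorbidity to Outcome is any simple undirected path whose first edge points into Comorbidity (i.e. leaves Comorbidity via a parent).
Parents of Comorbidity: {Hospital}.
Enumerating:
  P1: Comorbidity <- Hospital -> Outcome
  P2: Comorbidity <- Hospital -> Biomarker <- Dosage <- Outcome
That exhausts the simple backdoor paths. Count: 2.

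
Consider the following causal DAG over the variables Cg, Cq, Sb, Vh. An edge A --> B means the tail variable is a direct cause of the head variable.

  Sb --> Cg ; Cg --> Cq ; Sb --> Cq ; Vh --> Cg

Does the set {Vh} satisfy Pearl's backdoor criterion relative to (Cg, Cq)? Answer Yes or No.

No

Backdoor paths from Cg to Cq (paths whose first edge points into Cg):
  P1: Cg <- Sb -> Cq
Condition 1 (no descendant of Cg in the set): holds — descendants of Cg are {Cq}; none are in {Vh}.
Condition 2 (every backdoor path blocked by {Vh}):
  P1: open — no interior node is in the conditioning set.
{Vh} does not satisfy the backdoor criterion.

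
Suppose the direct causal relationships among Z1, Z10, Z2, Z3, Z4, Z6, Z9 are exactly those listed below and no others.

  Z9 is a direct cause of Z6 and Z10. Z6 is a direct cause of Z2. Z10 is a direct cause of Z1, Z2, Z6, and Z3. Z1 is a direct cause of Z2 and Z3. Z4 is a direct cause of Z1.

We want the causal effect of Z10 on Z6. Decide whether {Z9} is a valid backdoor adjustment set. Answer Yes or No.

Yes

Backdoor paths from Z10 to Z6 (paths whose first edge points into Z10):
  P1: Z10 <- Z9 -> Z6
Condition 1 (no descendant of Z10 in the set): holds — descendants of Z10 are {Z1, Z2, Z3, Z6}; none are in {Z9}.
Condition 2 (every backdoor path blocked by {Z9}):
  P1: blocked at fork node Z9 ∈ conditioning set.
{Z9} satisfies the backdoor criterion.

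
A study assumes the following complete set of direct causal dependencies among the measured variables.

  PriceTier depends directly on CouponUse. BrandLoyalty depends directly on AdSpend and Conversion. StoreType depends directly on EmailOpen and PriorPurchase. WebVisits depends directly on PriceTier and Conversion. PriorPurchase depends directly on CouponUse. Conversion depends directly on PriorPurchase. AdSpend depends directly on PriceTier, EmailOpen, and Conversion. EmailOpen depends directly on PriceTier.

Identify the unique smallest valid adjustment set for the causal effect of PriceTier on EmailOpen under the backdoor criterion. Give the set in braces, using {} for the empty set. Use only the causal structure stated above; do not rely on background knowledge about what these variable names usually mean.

{}

Variables eligible for adjustment (non-descendants of PriceTier, excluding PriceTier and EmailOpen): {Conversion, CouponUse, PriorPurchase}.
Backdoor paths from PriceTier to EmailOpen:
  P1: PriceTier <- CouponUse -> PriorPurchase -> Conversion -> AdSpend <- EmailOpen
  P2: PriceTier <- CouponUse -> PriorPurchase -> Conversion -> BrandLoyalty <- AdSpend <- EmailOpen
  P3: PriceTier <- CouponUse -> PriorPurchase -> StoreType <- EmailOpen
Each backdoor path contains an unconditioned collider, so every path is already blocked with the empty conditioning set:
  P1: blocked at collider AdSpend (neither it nor any descendant is in the conditioning set).
  P2: blocked at collider BrandLoyalty (neither it nor any descendant is in the conditioning set).
  P3: blocked at collider StoreType (neither it nor any descendant is in the conditioning set).
The empty set is therefore the unique smallest valid set.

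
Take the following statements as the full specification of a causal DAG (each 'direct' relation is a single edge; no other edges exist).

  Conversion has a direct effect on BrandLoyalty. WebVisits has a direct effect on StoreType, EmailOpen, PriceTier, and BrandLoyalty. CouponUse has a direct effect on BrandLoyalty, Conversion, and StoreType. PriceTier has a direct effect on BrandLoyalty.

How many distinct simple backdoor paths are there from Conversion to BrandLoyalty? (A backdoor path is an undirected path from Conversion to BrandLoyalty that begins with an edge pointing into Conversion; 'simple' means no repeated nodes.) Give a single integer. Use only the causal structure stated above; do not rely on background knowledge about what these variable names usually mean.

3

A backdoor path from Conversion to BrandLoyalty is any simple undirected path whose first edge points into Conversion (i.e. leaves Conversion via a parent).
Parents of Conversion: {CouponUse}.
Enumerating:
  P1: Conversion <- CouponUse -> StoreType <- WebVisits -> PriceTier -> BrandLoyalty
  P2: Conversion <- CouponUse -> StoreType <- WebVisits -> BrandLoyalty
  P3: Conversion <- CouponUse -> BrandLoyalty
That exhausts the simple backdoor paths. Count: 3.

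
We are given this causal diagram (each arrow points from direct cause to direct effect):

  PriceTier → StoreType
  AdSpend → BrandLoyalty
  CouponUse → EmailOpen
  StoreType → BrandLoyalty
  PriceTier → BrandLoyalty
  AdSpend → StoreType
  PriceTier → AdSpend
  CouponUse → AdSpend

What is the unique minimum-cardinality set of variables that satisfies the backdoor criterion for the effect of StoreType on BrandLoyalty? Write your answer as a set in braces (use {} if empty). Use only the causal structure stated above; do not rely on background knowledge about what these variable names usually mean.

Variables eligible for adjustment (non-descendants of StoreType, excluding StoreType and BrandLoyalty): {AdSpend, CouponUse, EmailOpen, PriceTier}.
Backdoor paths from StoreType to BrandLoyalty:
  P1: StoreType <- PriceTier -> AdSpend -> BrandLoyalty
  P2: StoreType <- PriceTier -> BrandLoyalty
  P3: StoreType <- AdSpend <- PriceTier -> BrandLoyalty
  P4: StoreType <- AdSpend -> BrandLoyalty
The empty set is not sufficient: P1 (StoreType <- PriceTier -> AdSpend -> BrandLoyalty) has no collider blocking it and no conditioned non-collider, so it is open.
Try {AdSpend, PriceTier}:
  P1: blocked at fork node PriceTier ∈ conditioning set.
  P2: blocked at fork node PriceTier ∈ conditioning set.
  P3: blocked at chain node AdSpend ∈ conditioning set.
  P4: blocked at fork node AdSpend ∈ conditioning set.
{AdSpend, PriceTier} contains no descendant of StoreType and blocks every backdoor path.
Every element of {AdSpend, PriceTier} is needed (dropping AdSpend leaves P4 open; dropping PriceTier leaves P2 open), so no proper subset is valid.
Among all size-2 subsets of the eligible variables, only {AdSpend, PriceTier} blocks every backdoor path, so it is the unique smallest valid adjustment set.

{AdSpend, PriceTier}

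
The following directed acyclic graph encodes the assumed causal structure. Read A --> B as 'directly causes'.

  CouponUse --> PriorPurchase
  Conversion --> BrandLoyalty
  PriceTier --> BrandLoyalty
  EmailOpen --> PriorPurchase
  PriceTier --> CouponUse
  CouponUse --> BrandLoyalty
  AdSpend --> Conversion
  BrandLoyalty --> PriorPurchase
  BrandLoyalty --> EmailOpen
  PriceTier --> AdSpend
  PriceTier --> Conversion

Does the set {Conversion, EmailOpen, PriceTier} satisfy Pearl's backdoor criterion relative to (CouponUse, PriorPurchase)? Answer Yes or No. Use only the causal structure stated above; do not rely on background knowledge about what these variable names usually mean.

No

Backdoor paths from CouponUse to PriorPurchase (paths whose first edge points into CouponUse):
  P1: CouponUse <- PriceTier -> AdSpend -> Conversion -> BrandLoyalty -> EmailOpen -> PriorPurchase
  P2: CouponUse <- PriceTier -> AdSpend -> Conversion -> BrandLoyalty -> PriorPurchase
  P3: CouponUse <- PriceTier -> Conversion -> BrandLoyalty -> EmailOpen -> PriorPurchase
  P4: CouponUse <- PriceTier -> Conversion -> BrandLoyalty -> PriorPurchase
  P5: CouponUse <- PriceTier -> BrandLoyalty -> EmailOpen -> PriorPurchase
  P6: CouponUse <- PriceTier -> BrandLoyalty -> PriorPurchase
Condition 1 (no descendant of CouponUse in the set): FAILS — EmailOpen is a descendant of CouponUse.
Condition 2 (every backdoor path blocked by {Conversion, EmailOpen, PriceTier}):
  P1: blocked at fork node PriceTier ∈ conditioning set.
  P2: blocked at fork node PriceTier ∈ conditioning set.
  P3: blocked at fork node PriceTier ∈ conditioning set.
  P4: blocked at fork node PriceTier ∈ conditioning set.
  P5: blocked at fork node PriceTier ∈ conditioning set.
  P6: blocked at fork node PriceTier ∈ conditioning set.
{Conversion, EmailOpen, PriceTier} does not satisfy the backdoor criterion.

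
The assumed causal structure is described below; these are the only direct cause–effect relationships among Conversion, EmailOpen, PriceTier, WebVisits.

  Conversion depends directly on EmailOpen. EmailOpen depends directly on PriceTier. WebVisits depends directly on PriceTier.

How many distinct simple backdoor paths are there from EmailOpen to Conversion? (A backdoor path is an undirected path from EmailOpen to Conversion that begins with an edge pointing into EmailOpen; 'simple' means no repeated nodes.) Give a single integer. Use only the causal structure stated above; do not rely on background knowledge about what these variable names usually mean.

0

A backdoor path from EmailOpen to Conversion is any simple undirected path whose first edge points into EmailOpen (i.e. leaves EmailOpen via a parent).
Parents of EmailOpen: {PriceTier}.
No simple path from any parent of EmailOpen reaches Conversion without revisiting EmailOpen, so there are no backdoor paths.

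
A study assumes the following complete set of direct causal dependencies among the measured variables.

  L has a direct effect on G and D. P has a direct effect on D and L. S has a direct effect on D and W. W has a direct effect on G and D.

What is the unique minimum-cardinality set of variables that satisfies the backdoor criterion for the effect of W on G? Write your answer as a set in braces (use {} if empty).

Variables eligible for adjustment (non-descendants of W, excluding W and G): {L, P, S}.
Backdoor paths from W to G:
  P1: W <- S -> D <- P -> L -> G
  P2: W <- S -> D <- L -> G
Each backdoor path contains an unconditioned collider, so every path is already blocked with the empty conditioning set:
  P1: blocked at collider D (neither it nor any descendant is in the conditioning set).
  P2: blocked at collider D (neither it nor any descendant is in the conditioning set).
The empty set is therefore the unique smallest valid set.

{}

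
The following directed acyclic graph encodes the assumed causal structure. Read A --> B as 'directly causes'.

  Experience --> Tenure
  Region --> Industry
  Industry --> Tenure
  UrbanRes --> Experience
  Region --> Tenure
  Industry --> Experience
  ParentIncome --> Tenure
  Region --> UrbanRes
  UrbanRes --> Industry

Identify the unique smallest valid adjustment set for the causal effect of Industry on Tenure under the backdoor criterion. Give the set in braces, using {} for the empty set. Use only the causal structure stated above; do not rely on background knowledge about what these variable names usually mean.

{Region, UrbanRes}

Variables eligible for adjustment (non-descendants of Industry, excluding Industry and Tenure): {ParentIncome, Region, UrbanRes}.
Backdoor paths from Industry to Tenure:
  P1: Industry <- Region -> UrbanRes -> Experience -> Tenure
  P2: Industry <- Region -> Tenure
  P3: Industry <- UrbanRes <- Region -> Tenure
  P4: Industry <- UrbanRes -> Experience -> Tenure
The empty set is not sufficient: P1 (Industry <- Region -> UrbanRes -> Experience -> Tenure) has no collider blocking it and no conditioned non-collider, so it is open.
Try {Region, UrbanRes}:
  P1: blocked at fork node Region ∈ conditioning set.
  P2: blocked at fork node Region ∈ conditioning set.
  P3: blocked at chain node UrbanRes ∈ conditioning set.
  P4: blocked at fork node UrbanRes ∈ conditioning set.
{Region, UrbanRes} contains no descendant of Industry and blocks every backdoor path.
Every element of {Region, UrbanRes} is needed (dropping Region leaves P2 open; dropping UrbanRes leaves P4 open), so no proper subset is valid.
Among all size-2 subsets of the eligible variables, only {Region, UrbanRes} blocks every backdoor path, so it is the unique smallest valid adjustment set.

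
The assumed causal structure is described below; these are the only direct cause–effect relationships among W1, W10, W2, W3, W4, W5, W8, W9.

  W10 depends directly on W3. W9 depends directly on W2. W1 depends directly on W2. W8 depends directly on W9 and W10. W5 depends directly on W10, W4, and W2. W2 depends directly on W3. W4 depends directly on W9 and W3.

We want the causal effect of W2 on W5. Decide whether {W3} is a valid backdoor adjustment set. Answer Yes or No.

Yes

Backdoor paths from W2 to W5 (paths whose first edge points into W2):
  P1: W2 <- W3 -> W4 <- W9 -> W8 <- W10 -> W5
  P2: W2 <- W3 -> W4 -> W5
  P3: W2 <- W3 -> W10 -> W8 <- W9 -> W4 -> W5
  P4: W2 <- W3 -> W10 -> W5
Condition 1 (no descendant of W2 in the set): holds — descendants of W2 are {W1, W4, W5, W8, W9}; none are in {W3}.
Condition 2 (every backdoor path blocked by {W3}):
  P1: blocked at fork node W3 ∈ conditioning set.
  P2: blocked at fork node W3 ∈ conditioning set.
  P3: blocked at fork node W3 ∈ conditioning set.
  P4: blocked at fork node W3 ∈ conditioning set.
{W3} satisfies the backdoor criterion.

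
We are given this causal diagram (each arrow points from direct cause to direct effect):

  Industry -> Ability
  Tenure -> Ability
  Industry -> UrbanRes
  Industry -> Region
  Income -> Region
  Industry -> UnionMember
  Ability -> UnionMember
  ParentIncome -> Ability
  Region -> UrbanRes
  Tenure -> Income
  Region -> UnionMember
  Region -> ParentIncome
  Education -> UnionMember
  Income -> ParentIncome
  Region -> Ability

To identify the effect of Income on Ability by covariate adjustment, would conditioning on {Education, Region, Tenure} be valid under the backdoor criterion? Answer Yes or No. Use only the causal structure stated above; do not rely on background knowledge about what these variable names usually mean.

Backdoor paths from Income to Ability (paths whose first edge points into Income):
  P1: Income <- Tenure -> Ability
Condition 1 (no descendant of Income in the set): FAILS — Region is a descendant of Income.
Condition 2 (every backdoor path blocked by {Education, Region, Tenure}):
  P1: blocked at fork node Tenure ∈ conditioning set.
{Education, Region, Tenure} does not satisfy the backdoor criterion.

No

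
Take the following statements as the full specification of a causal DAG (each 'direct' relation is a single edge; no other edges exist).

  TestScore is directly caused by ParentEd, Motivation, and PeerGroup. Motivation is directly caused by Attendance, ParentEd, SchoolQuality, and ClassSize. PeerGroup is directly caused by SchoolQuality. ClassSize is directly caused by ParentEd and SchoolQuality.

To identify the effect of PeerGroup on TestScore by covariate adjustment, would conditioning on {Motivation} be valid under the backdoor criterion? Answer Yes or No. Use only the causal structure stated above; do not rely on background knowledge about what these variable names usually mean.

No

Backdoor paths from PeerGroup to TestScore (paths whose first edge points into PeerGroup):
  P1: PeerGroup <- SchoolQuality -> ClassSize <- ParentEd -> Motivation -> TestScore
  P2: PeerGroup <- SchoolQuality -> ClassSize <- ParentEd -> TestScore
  P3: PeerGroup <- SchoolQuality -> ClassSize -> Motivation <- ParentEd -> TestScore
  P4: PeerGroup <- SchoolQuality -> ClassSize -> Motivation -> TestScore
  P5: PeerGroup <- SchoolQuality -> Motivation <- ParentEd -> TestScore
  P6: PeerGroup <- SchoolQuality -> Motivation <- ClassSize <- ParentEd -> TestScore
  P7: PeerGroup <- SchoolQuality -> Motivation -> TestScore
Condition 1 (no descendant of PeerGroup in the set): holds — descendants of PeerGroup are {TestScore}; none are in {Motivation}.
Condition 2 (every backdoor path blocked by {Motivation}):
  P1: blocked at chain node Motivation ∈ conditioning set.
  P2: open — collider(s) ClassSize are conditioned on (or have a conditioned descendant) and no non-collider on the path is in the set.
  P3: open — collider(s) Motivation are conditioned on (or have a conditioned descendant) and no non-collider on the path is in the set.
  P4: blocked at chain node Motivation ∈ conditioning set.
  P5: open — collider(s) Motivation are conditioned on (or have a conditioned descendant) and no non-collider on the path is in the set.
  P6: open — collider(s) Motivation are conditioned on (or have a conditioned descendant) and no non-collider on the path is in the set.
  P7: blocked at chain node Motivation ∈ conditioning set.
{Motivation} does not satisfy the backdoor criterion.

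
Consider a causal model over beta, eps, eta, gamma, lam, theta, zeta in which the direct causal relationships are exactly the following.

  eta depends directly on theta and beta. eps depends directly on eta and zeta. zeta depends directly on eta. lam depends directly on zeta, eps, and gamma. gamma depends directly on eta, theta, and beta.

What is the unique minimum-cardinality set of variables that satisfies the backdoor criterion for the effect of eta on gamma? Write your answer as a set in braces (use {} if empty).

Variables eligible for adjustment (non-descendants of eta, excluding eta and gamma): {beta, theta}.
Backdoor paths from eta to gamma:
  P1: eta <- beta -> gamma
  P2: eta <- theta -> gamma
The empty set is not sufficient: P1 (eta <- beta -> gamma) has no collider blocking it and no conditioned non-collider, so it is open.
Try {beta, theta}:
  P1: blocked at fork node beta ∈ conditioning set.
  P2: blocked at fork node theta ∈ conditioning set.
{beta, theta} contains no descendant of eta and blocks every backdoor path.
Every element of {beta, theta} is needed (dropping beta leaves P1 open; dropping theta leaves P2 open), so no proper subset is valid.
Among all size-2 subsets of the eligible variables, only {beta, theta} blocks every backdoor path, so it is the unique smallest valid adjustment set.

{beta, theta}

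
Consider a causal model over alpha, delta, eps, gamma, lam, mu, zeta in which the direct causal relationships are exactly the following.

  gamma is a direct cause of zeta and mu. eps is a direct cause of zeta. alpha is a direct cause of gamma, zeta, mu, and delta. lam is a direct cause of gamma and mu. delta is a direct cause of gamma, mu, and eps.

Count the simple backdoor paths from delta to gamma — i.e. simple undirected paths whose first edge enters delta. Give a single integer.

A backdoor path from delta to gamma is any simple undirected path whose first edge points into delta (i.e. leaves delta via a parent).
Parents of delta: {alpha}.
Enumerating:
  P1: delta <- alpha -> gamma
  P2: delta <- alpha -> zeta <- gamma
  P3: delta <- alpha -> mu <- lam -> gamma
  P4: delta <- alpha -> mu <- gamma
That exhausts the simple backdoor paths. Count: 4.

4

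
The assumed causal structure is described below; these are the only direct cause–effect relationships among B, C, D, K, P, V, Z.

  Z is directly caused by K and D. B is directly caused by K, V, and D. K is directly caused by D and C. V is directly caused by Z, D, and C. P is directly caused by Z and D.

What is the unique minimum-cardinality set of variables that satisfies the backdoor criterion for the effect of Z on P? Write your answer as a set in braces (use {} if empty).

Variables eligible for adjustment (non-descendants of Z, excluding Z and P): {C, D, K}.
Backdoor paths from Z to P:
  P1: Z <- D -> P
  P2: Z <- K <- D -> P
  P3: Z <- K <- C -> V <- D -> P
  P4: Z <- K <- C -> V -> B <- D -> P
  P5: Z <- K -> B <- D -> P
  P6: Z <- K -> B <- V <- D -> P
The empty set is not sufficient: P1 (Z <- D -> P) has no collider blocking it and no conditioned non-collider, so it is open.
Try {D}:
  P1: blocked at fork node D ∈ conditioning set.
  P2: blocked at fork node D ∈ conditioning set.
  P3: blocked at collider V (neither it nor any descendant is in the conditioning set).
  P4: blocked at collider B (neither it nor any descendant is in the conditioning set).
  P5: blocked at collider B (neither it nor any descendant is in the conditioning set).
  P6: blocked at collider B (neither it nor any descendant is in the conditioning set).
{D} contains no descendant of Z and blocks every backdoor path.
No other singleton works — e.g. {C} leaves P1 open — so {D} is the unique smallest valid adjustment set.

{D}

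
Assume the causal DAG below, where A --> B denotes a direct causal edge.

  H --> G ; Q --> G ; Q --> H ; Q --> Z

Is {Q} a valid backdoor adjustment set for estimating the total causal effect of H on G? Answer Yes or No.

Backdoor paths from H to G (paths whose first edge points into H):
  P1: H <- Q -> G
Condition 1 (no descendant of H in the set): holds — descendants of H are {G}; none are in {Q}.
Condition 2 (every backdoor path blocked by {Q}):
  P1: blocked at fork node Q ∈ conditioning set.
{Q} satisfies the backdoor criterion.

Yes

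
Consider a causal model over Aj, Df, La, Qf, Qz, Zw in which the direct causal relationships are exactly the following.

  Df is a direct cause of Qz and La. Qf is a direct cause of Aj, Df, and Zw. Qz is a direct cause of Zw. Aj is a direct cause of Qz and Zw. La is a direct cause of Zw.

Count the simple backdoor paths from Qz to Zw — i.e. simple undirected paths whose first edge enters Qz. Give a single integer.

6

A backdoor path from Qz to Zw is any simple undirected path whose first edge points into Qz (i.e. leaves Qz via a parent).
Parents of Qz: {Aj, Df}.
Enumerating:
  P1: Qz <- Df <- Qf -> Aj -> Zw
  P2: Qz <- Df <- Qf -> Zw
  P3: Qz <- Df -> La -> Zw
  P4: Qz <- Aj <- Qf -> Df -> La -> Zw
  P5: Qz <- Aj <- Qf -> Zw
  P6: Qz <- Aj -> Zw
That exhausts the simple backdoor paths. Count: 6.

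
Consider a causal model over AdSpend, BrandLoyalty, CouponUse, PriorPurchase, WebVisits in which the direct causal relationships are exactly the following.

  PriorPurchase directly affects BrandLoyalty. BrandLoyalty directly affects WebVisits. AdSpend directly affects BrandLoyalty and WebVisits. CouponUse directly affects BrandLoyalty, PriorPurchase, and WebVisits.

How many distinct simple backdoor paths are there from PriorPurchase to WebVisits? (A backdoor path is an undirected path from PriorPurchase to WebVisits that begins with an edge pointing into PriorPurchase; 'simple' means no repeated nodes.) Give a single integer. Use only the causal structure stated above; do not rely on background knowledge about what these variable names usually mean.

A backdoor path from PriorPurchase to WebVisits is any simple undirected path whose first edge points into PriorPurchase (i.e. leaves PriorPurchase via a parent).
Parents of PriorPurchase: {CouponUse}.
Enumerating:
  P1: PriorPurchase <- CouponUse -> BrandLoyalty <- AdSpend -> WebVisits
  P2: PriorPurchase <- CouponUse -> BrandLoyalty -> WebVisits
  P3: PriorPurchase <- CouponUse -> WebVisits
That exhausts the simple backdoor paths. Count: 3.

3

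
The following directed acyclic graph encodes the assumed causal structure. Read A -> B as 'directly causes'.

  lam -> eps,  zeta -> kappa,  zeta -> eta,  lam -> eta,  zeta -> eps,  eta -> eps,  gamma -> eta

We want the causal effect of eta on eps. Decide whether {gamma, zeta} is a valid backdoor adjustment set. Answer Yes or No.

Backdoor paths from eta to eps (paths whose first edge points into eta):
  P1: eta <- zeta -> eps
  P2: eta <- lam -> eps
Condition 1 (no descendant of eta in the set): holds — descendants of eta are {eps}; none are in {gamma, zeta}.
Condition 2 (every backdoor path blocked by {gamma, zeta}):
  P1: blocked at fork node zeta ∈ conditioning set.
  P2: open — no interior node is in the conditioning set.
{gamma, zeta} does not satisfy the backdoor criterion.

No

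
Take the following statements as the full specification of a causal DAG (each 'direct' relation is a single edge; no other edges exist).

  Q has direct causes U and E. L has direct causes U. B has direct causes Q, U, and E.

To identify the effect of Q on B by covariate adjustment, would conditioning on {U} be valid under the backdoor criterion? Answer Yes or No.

No

Backdoor paths from Q to B (paths whose first edge points into Q):
  P1: Q <- U -> B
  P2: Q <- E -> B
Condition 1 (no descendant of Q in the set): holds — descendants of Q are {B}; none are in {U}.
Condition 2 (every backdoor path blocked by {U}):
  P1: blocked at fork node U ∈ conditioning set.
  P2: open — no interior node is in the conditioning set.
{U} does not satisfy the backdoor criterion.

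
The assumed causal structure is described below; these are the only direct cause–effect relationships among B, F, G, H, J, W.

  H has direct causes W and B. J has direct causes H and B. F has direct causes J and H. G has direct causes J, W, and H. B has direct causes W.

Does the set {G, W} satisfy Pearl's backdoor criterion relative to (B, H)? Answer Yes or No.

Backdoor paths from B to H (paths whose first edge points into B):
  P1: B <- W -> H
  P2: B <- W -> G <- H
  P3: B <- W -> G <- J <- H
  P4: B <- W -> G <- J -> F <- H
Condition 1 (no descendant of B in the set): FAILS — G is a descendant of B.
Condition 2 (every backdoor path blocked by {G, W}):
  P1: blocked at fork node W ∈ conditioning set.
  P2: blocked at fork node W ∈ conditioning set.
  P3: blocked at fork node W ∈ conditioning set.
  P4: blocked at fork node W ∈ conditioning set.
{G, W} does not satisfy the backdoor criterion.

No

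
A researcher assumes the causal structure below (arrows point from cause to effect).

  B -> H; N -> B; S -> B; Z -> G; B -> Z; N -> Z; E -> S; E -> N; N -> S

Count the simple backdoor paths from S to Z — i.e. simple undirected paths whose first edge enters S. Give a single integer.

A backdoor path from S to Z is any simple undirected path whose first edge points into S (i.e. leaves S via a parent).
Parents of S: {E, N}.
Enumerating:
  P1: S <- E -> N -> B -> Z
  P2: S <- E -> N -> Z
  P3: S <- N -> B -> Z
  P4: S <- N -> Z
That exhausts the simple backdoor paths. Count: 4.

4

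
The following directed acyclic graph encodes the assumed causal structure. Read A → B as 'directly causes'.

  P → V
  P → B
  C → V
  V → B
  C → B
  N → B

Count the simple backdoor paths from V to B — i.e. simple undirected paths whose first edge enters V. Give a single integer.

A backdoor path from V to B is any simple undirected path whose first edge points into V (i.e. leaves V via a parent).
Parents of V: {C, P}.
Enumerating:
  P1: V <- P -> B
  P2: V <- C -> B
That exhausts the simple backdoor paths. Count: 2.

2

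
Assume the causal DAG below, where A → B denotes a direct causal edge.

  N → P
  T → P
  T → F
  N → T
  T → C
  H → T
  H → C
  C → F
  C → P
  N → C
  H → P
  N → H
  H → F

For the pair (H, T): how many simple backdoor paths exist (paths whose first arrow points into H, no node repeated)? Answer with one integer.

7

A backdoor path from H to T is any simple undirected path whose first edge points into H (i.e. leaves H via a parent).
Parents of H: {N}.
Enumerating:
  P1: H <- N -> T
  P2: H <- N -> C <- T
  P3: H <- N -> C -> P <- T
  P4: H <- N -> C -> F <- T
  P5: H <- N -> P <- T
  P6: H <- N -> P <- C <- T
  P7: H <- N -> P <- C -> F <- T
That exhausts the simple backdoor paths. Count: 7.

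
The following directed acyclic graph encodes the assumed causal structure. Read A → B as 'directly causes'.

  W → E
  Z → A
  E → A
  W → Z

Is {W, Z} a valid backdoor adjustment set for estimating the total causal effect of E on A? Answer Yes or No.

Yes

Backdoor paths from E to A (paths whose first edge points into E):
  P1: E <- W -> Z -> A
Condition 1 (no descendant of E in the set): holds — descendants of E are {A}; none are in {W, Z}.
Condition 2 (every backdoor path blocked by {W, Z}):
  P1: blocked at fork node W ∈ conditioning set.
{W, Z} satisfies the backdoor criterion.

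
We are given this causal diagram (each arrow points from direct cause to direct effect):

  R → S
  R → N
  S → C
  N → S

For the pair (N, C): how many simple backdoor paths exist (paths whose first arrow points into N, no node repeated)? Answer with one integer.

A backdoor path from N to C is any simple undirected path whose first edge points into N (i.e. leaves N via a parent).
Parents of N: {R}.
Enumerating:
  P1: N <- R -> S -> C
That exhausts the simple backdoor paths. Count: 1.

1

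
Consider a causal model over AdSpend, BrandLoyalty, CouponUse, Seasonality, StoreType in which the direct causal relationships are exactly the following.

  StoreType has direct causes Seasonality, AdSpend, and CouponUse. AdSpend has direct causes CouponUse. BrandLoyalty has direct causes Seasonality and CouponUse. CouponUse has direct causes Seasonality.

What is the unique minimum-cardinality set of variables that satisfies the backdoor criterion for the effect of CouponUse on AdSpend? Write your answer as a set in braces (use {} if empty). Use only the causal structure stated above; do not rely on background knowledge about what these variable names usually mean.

{}

Variables eligible for adjustment (non-descendants of CouponUse, excluding CouponUse and AdSpend): {Seasonality}.
Backdoor paths from CouponUse to AdSpend:
  P1: CouponUse <- Seasonality -> StoreType <- AdSpend
Each backdoor path contains an unconditioned collider, so every path is already blocked with the empty conditioning set:
  P1: blocked at collider StoreType (neither it nor any descendant is in the conditioning set).
The empty set is therefore the unique smallest valid set.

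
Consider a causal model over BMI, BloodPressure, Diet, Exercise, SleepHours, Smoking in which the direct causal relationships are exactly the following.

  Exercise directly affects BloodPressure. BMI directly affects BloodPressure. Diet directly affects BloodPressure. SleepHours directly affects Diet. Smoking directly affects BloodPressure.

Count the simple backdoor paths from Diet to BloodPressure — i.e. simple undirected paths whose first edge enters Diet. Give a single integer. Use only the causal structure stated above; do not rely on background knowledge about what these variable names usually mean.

A backdoor path from Diet to BloodPressure is any simple undirected path whose first edge points into Diet (i.e. leaves Diet via a parent).
Parents of Diet: {SleepHours}.
No simple path from any parent of Diet reaches BloodPressure without revisiting Diet, so there are no backdoor paths.

0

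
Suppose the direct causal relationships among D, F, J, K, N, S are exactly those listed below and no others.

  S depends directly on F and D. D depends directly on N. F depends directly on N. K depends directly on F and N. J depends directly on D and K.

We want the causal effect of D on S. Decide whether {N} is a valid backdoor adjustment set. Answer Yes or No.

Yes

Backdoor paths from D to S (paths whose first edge points into D):
  P1: D <- N -> F -> S
  P2: D <- N -> K <- F -> S
Condition 1 (no descendant of D in the set): holds — descendants of D are {J, S}; none are in {N}.
Condition 2 (every backdoor path blocked by {N}):
  P1: blocked at fork node N ∈ conditioning set.
  P2: blocked at fork node N ∈ conditioning set.
{N} satisfies the backdoor criterion.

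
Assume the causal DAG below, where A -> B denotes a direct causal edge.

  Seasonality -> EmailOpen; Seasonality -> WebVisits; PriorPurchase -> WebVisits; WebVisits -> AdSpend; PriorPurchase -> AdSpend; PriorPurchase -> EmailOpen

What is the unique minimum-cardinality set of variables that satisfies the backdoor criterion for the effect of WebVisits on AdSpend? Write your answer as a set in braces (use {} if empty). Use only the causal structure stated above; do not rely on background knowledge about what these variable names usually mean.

{PriorPurchase}

Variables eligible for adjustment (non-descendants of WebVisits, excluding WebVisits and AdSpend): {EmailOpen, PriorPurchase, Seasonality}.
Backdoor paths from WebVisits to AdSpend:
  P1: WebVisits <- Seasonality -> EmailOpen <- PriorPurchase -> AdSpend
  P2: WebVisits <- PriorPurchase -> AdSpend
The empty set is not sufficient: P2 (WebVisits <- PriorPurchase -> AdSpend) has no collider blocking it and no conditioned non-collider, so it is open.
Try {PriorPurchase}:
  P1: blocked at collider EmailOpen (neither it nor any descendant is in the conditioning set).
  P2: blocked at fork node PriorPurchase ∈ conditioning set.
{PriorPurchase} contains no descendant of WebVisits and blocks every backdoor path.
No other singleton works — e.g. {Seasonality} leaves P2 open — so {PriorPurchase} is the unique smallest valid adjustment set.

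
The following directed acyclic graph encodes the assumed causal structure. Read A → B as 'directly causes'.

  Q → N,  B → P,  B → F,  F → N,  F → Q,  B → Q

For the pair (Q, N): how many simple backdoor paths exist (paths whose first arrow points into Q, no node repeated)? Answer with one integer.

2

A backdoor path from Q to N is any simple undirected path whose first edge points into Q (i.e. leaves Q via a parent).
Parents of Q: {B, F}.
Enumerating:
  P1: Q <- B -> F -> N
  P2: Q <- F -> N
That exhausts the simple backdoor paths. Count: 2.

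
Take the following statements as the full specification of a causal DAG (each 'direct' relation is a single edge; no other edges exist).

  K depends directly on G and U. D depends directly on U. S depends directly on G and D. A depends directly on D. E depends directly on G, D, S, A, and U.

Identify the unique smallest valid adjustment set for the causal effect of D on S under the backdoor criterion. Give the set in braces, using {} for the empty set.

{}

Variables eligible for adjustment (non-descendants of D, excluding D and S): {G, K, U}.
Backdoor paths from D to S:
  P1: D <- U -> K <- G -> S
  P2: D <- U -> K <- G -> E <- S
  P3: D <- U -> E <- G -> S
  P4: D <- U -> E <- S
Each backdoor path contains an unconditioned collider, so every path is already blocked with the empty conditioning set:
  P1: blocked at collider K (neither it nor any descendant is in the conditioning set).
  P2: blocked at collider K (neither it nor any descendant is in the conditioning set).
  P3: blocked at collider E (neither it nor any descendant is in the conditioning set).
  P4: blocked at collider E (neither it nor any descendant is in the conditioning set).
The empty set is therefore the unique smallest valid set.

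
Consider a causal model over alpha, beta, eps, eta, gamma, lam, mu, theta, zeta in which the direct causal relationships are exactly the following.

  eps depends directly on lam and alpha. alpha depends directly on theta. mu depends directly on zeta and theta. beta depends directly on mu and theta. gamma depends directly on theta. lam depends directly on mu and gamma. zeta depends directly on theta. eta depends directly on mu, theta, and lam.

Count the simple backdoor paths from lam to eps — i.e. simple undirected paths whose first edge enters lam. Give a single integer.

5

A backdoor path from lam to eps is any simple undirected path whose first edge points into lam (i.e. leaves lam via a parent).
Parents of lam: {gamma, mu}.
Enumerating:
  P1: lam <- mu <- theta -> alpha -> eps
  P2: lam <- mu <- zeta <- theta -> alpha -> eps
  P3: lam <- mu -> eta <- theta -> alpha -> eps
  P4: lam <- mu -> beta <- theta -> alpha -> eps
  P5: lam <- gamma <- theta -> alpha -> eps
That exhausts the simple backdoor paths. Count: 5.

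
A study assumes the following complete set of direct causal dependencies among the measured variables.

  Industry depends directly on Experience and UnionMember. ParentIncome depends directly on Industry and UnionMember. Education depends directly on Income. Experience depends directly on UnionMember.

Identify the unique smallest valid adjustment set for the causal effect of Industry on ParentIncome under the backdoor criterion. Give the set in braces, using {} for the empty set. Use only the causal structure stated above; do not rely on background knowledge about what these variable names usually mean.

{UnionMember}

Variables eligible for adjustment (non-descendants of Industry, excluding Industry and ParentIncome): {Education, Experience, Income, UnionMember}.
Backdoor paths from Industry to ParentIncome:
  P1: Industry <- UnionMember -> ParentIncome
  P2: Industry <- Experience <- UnionMember -> ParentIncome
The empty set is not sufficient: P1 (Industry <- UnionMember -> ParentIncome) has no collider blocking it and no conditioned non-collider, so it is open.
Try {UnionMember}:
  P1: blocked at fork node UnionMember ∈ conditioning set.
  P2: blocked at fork node UnionMember ∈ conditioning set.
{UnionMember} contains no descendant of Industry and blocks every backdoor path.
No other singleton works — e.g. {Income} leaves P1 open — so {UnionMember} is the unique smallest valid adjustment set.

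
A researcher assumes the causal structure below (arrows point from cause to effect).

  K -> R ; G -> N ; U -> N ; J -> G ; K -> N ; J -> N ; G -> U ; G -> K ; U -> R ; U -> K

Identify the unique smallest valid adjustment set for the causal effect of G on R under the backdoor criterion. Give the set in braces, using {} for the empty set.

Variables eligible for adjustment (non-descendants of G, excluding G and R): {J}.
Backdoor paths from G to R:
  P1: G <- J -> N <- U -> K -> R
  P2: G <- J -> N <- U -> R
  P3: G <- J -> N <- K <- U -> R
  P4: G <- J -> N <- K -> R
Each backdoor path contains an unconditioned collider, so every path is already blocked with the empty conditioning set:
  P1: blocked at collider N (neither it nor any descendant is in the conditioning set).
  P2: blocked at collider N (neither it nor any descendant is in the conditioning set).
  P3: blocked at collider N (neither it nor any descendant is in the conditioning set).
  P4: blocked at collider N (neither it nor any descendant is in the conditioning set).
The empty set is therefore the unique smallest valid set.

{}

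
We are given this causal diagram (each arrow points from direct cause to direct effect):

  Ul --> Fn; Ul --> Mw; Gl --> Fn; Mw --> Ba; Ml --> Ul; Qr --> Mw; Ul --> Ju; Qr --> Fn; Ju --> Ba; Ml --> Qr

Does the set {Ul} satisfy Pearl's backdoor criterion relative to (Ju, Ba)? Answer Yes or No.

Backdoor paths from Ju to Ba (paths whose first edge points into Ju):
  P1: Ju <- Ul <- Ml -> Qr -> Mw -> Ba
  P2: Ju <- Ul -> Mw -> Ba
  P3: Ju <- Ul -> Fn <- Qr -> Mw -> Ba
Condition 1 (no descendant of Ju in the set): holds — descendants of Ju are {Ba}; none are in {Ul}.
Condition 2 (every backdoor path blocked by {Ul}):
  P1: blocked at chain node Ul ∈ conditioning set.
  P2: blocked at fork node Ul ∈ conditioning set.
  P3: blocked at fork node Ul ∈ conditioning set.
{Ul} satisfies the backdoor criterion.

Yes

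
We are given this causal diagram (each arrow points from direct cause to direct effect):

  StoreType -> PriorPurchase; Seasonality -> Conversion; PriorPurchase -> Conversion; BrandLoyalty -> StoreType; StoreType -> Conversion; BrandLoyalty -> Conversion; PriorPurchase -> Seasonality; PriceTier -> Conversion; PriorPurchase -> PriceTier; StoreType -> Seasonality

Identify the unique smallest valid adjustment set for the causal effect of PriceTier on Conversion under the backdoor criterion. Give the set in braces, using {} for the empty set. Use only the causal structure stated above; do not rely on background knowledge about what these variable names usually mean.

{PriorPurchase}

Variables eligible for adjustment (non-descendants of PriceTier, excluding PriceTier and Conversion): {BrandLoyalty, PriorPurchase, Seasonality, StoreType}.
Backdoor paths from PriceTier to Conversion:
  P1: PriceTier <- PriorPurchase <- StoreType <- BrandLoyalty -> Conversion
  P2: PriceTier <- PriorPurchase <- StoreType -> Seasonality -> Conversion
  P3: PriceTier <- PriorPurchase <- StoreType -> Conversion
  P4: PriceTier <- PriorPurchase -> Seasonality <- StoreType <- BrandLoyalty -> Conversion
  P5: PriceTier <- PriorPurchase -> Seasonality <- StoreType -> Conversion
  P6: PriceTier <- PriorPurchase -> Seasonality -> Conversion
  P7: PriceTier <- PriorPurchase -> Conversion
The empty set is not sufficient: P1 (PriceTier <- PriorPurchase <- StoreType <- BrandLoyalty -> Conversion) has no collider blocking it and no conditioned non-collider, so it is open.
Try {PriorPurchase}:
  P1: blocked at chain node PriorPurchase ∈ conditioning set.
  P2: blocked at chain node PriorPurchase ∈ conditioning set.
  P3: blocked at chain node PriorPurchase ∈ conditioning set.
  P4: blocked at fork node PriorPurchase ∈ conditioning set.
  P5: blocked at fork node PriorPurchase ∈ conditioning set.
  P6: blocked at fork node PriorPurchase ∈ conditioning set.
  P7: blocked at fork node PriorPurchase ∈ conditioning set.
{PriorPurchase} contains no descendant of PriceTier and blocks every backdoor path.
No other singleton works — e.g. {BrandLoyalty} leaves P2 open — so {PriorPurchase} is the unique smallest valid adjustment set.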